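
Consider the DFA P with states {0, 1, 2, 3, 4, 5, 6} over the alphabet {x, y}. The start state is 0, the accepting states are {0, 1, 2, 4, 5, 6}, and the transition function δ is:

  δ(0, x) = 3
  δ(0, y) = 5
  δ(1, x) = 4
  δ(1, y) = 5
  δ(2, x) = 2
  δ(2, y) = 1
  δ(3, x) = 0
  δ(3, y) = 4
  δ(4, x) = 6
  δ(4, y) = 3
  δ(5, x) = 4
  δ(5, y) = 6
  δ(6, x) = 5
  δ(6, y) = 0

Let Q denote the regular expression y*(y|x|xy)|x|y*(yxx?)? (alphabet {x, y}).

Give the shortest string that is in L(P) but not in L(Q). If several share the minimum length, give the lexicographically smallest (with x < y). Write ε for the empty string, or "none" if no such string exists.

xx

The string xx is accepted by P but not by Q.
No shorter string lies in the difference, and xx is the lexicographically first length-2 string in L(P) \ L(Q).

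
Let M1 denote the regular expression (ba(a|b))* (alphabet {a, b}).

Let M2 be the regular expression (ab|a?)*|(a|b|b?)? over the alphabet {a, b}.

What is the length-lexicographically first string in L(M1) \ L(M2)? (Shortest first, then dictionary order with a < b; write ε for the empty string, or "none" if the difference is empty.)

The string baa is accepted by M1 but not by M2.
No shorter string lies in the difference, and baa is the lexicographically first length-3 string in L(M1) \ L(M2).

baa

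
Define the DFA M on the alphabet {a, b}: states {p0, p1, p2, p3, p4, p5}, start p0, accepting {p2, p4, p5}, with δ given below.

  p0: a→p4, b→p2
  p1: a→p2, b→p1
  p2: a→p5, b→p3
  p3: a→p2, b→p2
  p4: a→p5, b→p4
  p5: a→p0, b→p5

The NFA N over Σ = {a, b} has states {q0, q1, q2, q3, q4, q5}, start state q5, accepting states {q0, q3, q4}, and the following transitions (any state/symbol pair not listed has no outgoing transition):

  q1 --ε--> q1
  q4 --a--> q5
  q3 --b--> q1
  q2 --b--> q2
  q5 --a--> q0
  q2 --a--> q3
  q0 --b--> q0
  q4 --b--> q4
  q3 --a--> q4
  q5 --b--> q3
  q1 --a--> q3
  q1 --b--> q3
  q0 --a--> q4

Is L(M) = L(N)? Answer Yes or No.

Yes

Exploring the product automaton M × N from the start pair (p0, q5), following both machines on each input symbol, reaches 5 state pairs: (p0, q5), (p4, q0), (p2, q3), (p5, q4), (p3, q1).
M accepts in {p2, p4, p5} and N accepts in {q0, q3, q4}. In every reachable pair the two components are either both accepting — (p4, q0), (p2, q3), (p5, q4) — or both non-accepting, so no string is accepted by exactly one of the machines: L(M) \ L(N) and L(N) \ L(M) are both empty.
Hence every string is accepted by M iff it is accepted by N, and the two languages coincide.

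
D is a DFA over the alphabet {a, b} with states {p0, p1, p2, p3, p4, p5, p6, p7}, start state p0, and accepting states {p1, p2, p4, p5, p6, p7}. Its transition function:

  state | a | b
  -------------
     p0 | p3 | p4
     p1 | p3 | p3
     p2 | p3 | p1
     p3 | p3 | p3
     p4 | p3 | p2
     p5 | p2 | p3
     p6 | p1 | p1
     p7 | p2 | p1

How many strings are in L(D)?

3

The useful subgraph on states {p0, p1, p2, p4} is acyclic, so L(D) is finite; the longest accepting path visits 4 useful states, giving maximum string length 3.
Counting accepting paths from p0 by length: 1 of length 1, 1 of length 2, 1 of length 3. Total 3.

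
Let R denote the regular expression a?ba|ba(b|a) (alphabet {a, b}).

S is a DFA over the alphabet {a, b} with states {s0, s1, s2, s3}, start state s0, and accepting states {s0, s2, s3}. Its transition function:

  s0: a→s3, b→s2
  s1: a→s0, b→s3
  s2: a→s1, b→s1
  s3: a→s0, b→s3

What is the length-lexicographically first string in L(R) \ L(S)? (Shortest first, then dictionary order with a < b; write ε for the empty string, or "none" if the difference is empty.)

The string ba is accepted by R but not by S.
No shorter string lies in the difference, and ba is the lexicographically first length-2 string in L(R) \ L(S).

ba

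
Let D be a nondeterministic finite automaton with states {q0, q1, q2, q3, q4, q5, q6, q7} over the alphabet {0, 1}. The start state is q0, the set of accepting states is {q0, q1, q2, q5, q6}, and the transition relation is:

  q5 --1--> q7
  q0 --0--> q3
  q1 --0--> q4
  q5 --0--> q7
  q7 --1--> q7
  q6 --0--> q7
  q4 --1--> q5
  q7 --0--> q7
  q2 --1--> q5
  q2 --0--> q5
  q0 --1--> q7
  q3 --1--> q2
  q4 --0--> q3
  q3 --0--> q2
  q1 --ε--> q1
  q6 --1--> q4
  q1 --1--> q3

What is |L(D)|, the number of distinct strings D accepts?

The useful subgraph on states {q0, q2, q3, q5} is acyclic, so L(D) is finite; the longest accepting path visits 4 useful states, giving maximum string length 3.
Counting accepting paths from q0 by length: 1 of length 0, 2 of length 2, 4 of length 3. Total 7.

7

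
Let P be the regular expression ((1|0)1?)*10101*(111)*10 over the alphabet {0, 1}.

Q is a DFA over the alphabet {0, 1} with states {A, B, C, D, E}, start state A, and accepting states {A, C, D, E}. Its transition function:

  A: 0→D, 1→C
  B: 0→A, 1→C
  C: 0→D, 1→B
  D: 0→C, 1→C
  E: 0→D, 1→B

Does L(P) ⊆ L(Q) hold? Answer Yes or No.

Converting the expression P to a DFA (subset construction, then merging equivalent states) gives the minimal DFA with states {p0, p1, p2, p3, p4, p5, p6, p7, p8}, start state p0, accepting states {p6, p8} and transitions p0: 0→p0, 1→p1; p1: 0→p2, 1→p1; p2: 0→p0, 1→p3; p3: 0→p4, 1→p1; p4: 0→p0, 1→p5; p5: 0→p6, 1→p7; p6: 0→p0, 1→p5; p7: 0→p8, 1→p7; p8: 0→p0, 1→p3.
Exploring the product automaton P × Q from the start pair (p0, A), following both machines on each input symbol, reaches 15 state pairs: (p0, A), (p0, D), (p1, C), (p0, C), (p2, D), (p1, B), (p3, C), (p2, A), (p4, D), (p5, C), (p6, D), (p7, B), (p8, A), (p7, C), (p8, D).
P accepts in {p6, p8} and Q accepts in {A, C, D, E}. The reachable pairs whose P-component is accepting are (p6, D), (p8, A), (p8, D); in each of them the Q-component is accepting too, so the product for L(P) \ L(Q) (P-component accepting, Q-component rejecting) has no reachable accepting pair and the difference is empty.
Hence every string in L(P) is also in L(Q).

Yes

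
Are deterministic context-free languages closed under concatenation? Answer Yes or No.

No

Take L₁ = {ε, c} (finite, hence regular and DCFL) and L₂ = {c aⁿbⁿ : n≥0} ∪ {cc aⁿb²ⁿ : n≥0} (a DCFL: the number of leading c's tells the DPDA whether to pop one stack symbol per b or per two b's). Then L₁L₂ ∩ cca⁺b* = {cc aⁿbⁿ : n≥1} ∪ {cc aⁿb²ⁿ : n≥1}. If L₁L₂ were a DCFL, so would be this intersection with a regular set, and a DPDA for it started from its configuration after reading cc would accept {aⁿbⁿ : n≥1} ∪ {aⁿb²ⁿ : n≥1}, which no deterministic PDA accepts (a DPDA for it would have a single run on aⁿb²ⁿ, accepting after the prefix aⁿbⁿ and accepting again after n more b's; an ordinary PDA that simulates it on a's and b's and, at any moment when it is accepting, may switch to reading only a fresh letter d while feeding each d to the simulation as a b, would accept aⁱbʲdᵏ (k≥1) exactly when both aⁱbʲ and aⁱbʲ⁺ᵏ are in the language, i.e. its language intersected with the regular set a*b*d⁺ would be exactly {aⁿbⁿdⁿ : n≥1} — impossible, since context-free languages are closed under intersection with regular sets and {aⁿbⁿdⁿ} is not context-free). Hence L₁L₂ is not a DCFL.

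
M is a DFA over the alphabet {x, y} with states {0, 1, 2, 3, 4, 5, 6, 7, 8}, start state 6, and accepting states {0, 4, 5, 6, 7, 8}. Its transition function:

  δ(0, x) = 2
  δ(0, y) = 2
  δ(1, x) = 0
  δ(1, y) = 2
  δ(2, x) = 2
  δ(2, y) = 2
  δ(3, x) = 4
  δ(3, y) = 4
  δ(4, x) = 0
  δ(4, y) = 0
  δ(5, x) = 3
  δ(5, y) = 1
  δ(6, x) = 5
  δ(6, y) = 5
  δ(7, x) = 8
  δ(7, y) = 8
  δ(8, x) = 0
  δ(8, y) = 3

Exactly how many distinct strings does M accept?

The useful subgraph on states {0, 1, 3, 4, 5, 6} is acyclic, so L(M) is finite; the longest accepting path visits 5 useful states, giving maximum string length 4.
Counting accepting paths from 6 by length: 1 of length 0, 2 of length 1, 6 of length 3, 8 of length 4. Total 17.

17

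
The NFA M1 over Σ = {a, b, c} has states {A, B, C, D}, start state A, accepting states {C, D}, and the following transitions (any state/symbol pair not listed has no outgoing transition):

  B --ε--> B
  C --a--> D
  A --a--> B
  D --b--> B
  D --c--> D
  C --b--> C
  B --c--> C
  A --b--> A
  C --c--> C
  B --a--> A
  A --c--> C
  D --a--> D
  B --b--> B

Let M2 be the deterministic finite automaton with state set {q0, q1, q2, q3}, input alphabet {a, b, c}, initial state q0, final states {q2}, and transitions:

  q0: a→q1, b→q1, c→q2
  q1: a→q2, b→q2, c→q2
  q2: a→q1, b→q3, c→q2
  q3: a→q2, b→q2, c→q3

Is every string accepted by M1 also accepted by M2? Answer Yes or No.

No

The string ca is in L(M1) but not in L(M2).
So L(M1) ⊄ L(M2).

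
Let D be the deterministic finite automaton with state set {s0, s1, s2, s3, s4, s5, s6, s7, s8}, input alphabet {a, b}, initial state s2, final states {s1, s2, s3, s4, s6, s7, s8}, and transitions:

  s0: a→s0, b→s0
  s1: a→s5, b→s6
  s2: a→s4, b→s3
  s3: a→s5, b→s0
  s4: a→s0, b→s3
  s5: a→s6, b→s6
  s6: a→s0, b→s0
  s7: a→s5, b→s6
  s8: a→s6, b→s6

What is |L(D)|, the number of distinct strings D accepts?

The useful subgraph on states {s2, s3, s4, s5, s6} is acyclic, so L(D) is finite; the longest accepting path visits 5 useful states, giving maximum string length 4.
Counting accepting paths from s2 by length: 1 of length 0, 2 of length 1, 1 of length 2, 2 of length 3, 2 of length 4. Total 8.

8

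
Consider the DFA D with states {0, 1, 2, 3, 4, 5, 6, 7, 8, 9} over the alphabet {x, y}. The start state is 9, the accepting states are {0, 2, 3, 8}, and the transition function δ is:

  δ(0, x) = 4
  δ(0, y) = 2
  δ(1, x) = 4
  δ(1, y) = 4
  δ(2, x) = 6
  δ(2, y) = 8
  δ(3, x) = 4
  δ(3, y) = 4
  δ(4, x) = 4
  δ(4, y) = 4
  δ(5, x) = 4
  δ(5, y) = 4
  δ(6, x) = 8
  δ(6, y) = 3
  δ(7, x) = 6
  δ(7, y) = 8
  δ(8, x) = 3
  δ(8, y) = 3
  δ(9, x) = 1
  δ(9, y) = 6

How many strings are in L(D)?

4

The useful subgraph on states {3, 6, 8, 9} is acyclic, so L(D) is finite; the longest accepting path visits 4 useful states, giving maximum string length 3.
Counting accepting paths from 9 by length: 2 of length 2, 2 of length 3. Total 4.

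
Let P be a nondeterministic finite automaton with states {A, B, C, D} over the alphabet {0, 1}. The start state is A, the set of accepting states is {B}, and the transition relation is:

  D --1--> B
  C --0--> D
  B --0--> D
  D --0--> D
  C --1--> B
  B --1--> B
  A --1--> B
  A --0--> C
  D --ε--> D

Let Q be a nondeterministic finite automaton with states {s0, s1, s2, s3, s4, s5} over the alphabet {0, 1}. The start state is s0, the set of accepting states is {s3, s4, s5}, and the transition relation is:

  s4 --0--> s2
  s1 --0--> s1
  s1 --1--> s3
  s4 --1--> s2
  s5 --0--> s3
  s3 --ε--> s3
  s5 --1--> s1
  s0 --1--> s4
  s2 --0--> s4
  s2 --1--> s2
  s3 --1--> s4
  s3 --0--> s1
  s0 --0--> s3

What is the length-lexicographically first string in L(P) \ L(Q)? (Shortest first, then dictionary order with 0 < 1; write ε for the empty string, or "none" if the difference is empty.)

11

The string 11 is accepted by P but not by Q.
No shorter string lies in the difference, and 11 is the lexicographically first length-2 string in L(P) \ L(Q).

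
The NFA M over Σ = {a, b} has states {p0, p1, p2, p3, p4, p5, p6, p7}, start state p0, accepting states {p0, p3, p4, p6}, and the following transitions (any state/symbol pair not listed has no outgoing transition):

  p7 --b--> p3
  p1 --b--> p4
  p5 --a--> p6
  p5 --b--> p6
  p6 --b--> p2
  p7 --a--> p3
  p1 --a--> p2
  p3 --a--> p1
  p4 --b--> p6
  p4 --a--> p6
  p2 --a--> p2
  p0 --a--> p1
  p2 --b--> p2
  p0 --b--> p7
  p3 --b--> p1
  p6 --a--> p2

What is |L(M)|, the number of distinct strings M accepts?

The useful subgraph on states {p0, p1, p3, p4, p6, p7} is acyclic, so L(M) is finite; the longest accepting path visits 6 useful states, giving maximum string length 5.
Counting accepting paths from p0 by length: 1 of length 0, 3 of length 2, 2 of length 3, 4 of length 4, 8 of length 5. Total 18.

18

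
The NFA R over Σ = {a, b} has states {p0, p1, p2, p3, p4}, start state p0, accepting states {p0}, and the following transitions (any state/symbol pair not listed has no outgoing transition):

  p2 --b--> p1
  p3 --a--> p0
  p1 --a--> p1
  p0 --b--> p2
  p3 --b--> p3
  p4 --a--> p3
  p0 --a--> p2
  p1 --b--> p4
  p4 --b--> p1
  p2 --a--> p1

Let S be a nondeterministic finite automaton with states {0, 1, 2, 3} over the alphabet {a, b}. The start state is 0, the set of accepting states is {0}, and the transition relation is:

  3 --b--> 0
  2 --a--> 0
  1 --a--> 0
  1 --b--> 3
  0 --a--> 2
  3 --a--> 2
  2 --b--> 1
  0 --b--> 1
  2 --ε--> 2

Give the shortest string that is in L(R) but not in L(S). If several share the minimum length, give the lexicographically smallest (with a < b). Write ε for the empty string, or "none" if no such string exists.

aabaa

The string aabaa is accepted by R but not by S.
No shorter string lies in the difference, and aabaa is the lexicographically first length-5 string in L(R) \ L(S).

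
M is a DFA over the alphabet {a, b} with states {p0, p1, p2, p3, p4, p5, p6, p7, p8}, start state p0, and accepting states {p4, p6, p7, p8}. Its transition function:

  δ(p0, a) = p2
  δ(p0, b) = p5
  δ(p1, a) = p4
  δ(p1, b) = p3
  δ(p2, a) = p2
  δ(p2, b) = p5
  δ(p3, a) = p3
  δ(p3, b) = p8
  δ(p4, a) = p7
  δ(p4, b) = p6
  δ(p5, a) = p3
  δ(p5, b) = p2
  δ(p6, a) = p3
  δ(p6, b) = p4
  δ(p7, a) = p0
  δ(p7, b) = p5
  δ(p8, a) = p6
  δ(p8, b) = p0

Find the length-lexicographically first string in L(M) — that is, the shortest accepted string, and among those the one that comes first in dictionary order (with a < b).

bab

A breadth-first search from p0 reaches an accepting state first via the path p0 → p5 → p3 → p8 on input bab.
No string of length < 3 is accepted (BFS exhausts all shorter strings without reaching an accepting state), and bab is the lexicographically least accepting string of length 3.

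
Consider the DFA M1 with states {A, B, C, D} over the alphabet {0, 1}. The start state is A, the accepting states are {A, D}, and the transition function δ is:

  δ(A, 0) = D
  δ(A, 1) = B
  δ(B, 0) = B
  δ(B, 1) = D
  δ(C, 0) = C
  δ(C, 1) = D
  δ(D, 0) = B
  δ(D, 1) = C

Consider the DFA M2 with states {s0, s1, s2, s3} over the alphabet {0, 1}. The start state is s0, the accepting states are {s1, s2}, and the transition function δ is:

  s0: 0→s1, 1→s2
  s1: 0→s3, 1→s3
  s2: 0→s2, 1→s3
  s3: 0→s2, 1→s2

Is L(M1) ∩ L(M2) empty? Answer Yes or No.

No

The string 0 is accepted by both M1 and M2.
Hence L(M1) ∩ L(M2) ≠ ∅.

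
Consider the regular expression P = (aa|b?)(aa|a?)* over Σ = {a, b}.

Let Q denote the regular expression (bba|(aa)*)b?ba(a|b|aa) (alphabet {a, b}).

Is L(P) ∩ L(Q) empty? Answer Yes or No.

No

The string baa is accepted by both P and Q.
Hence L(P) ∩ L(Q) ≠ ∅.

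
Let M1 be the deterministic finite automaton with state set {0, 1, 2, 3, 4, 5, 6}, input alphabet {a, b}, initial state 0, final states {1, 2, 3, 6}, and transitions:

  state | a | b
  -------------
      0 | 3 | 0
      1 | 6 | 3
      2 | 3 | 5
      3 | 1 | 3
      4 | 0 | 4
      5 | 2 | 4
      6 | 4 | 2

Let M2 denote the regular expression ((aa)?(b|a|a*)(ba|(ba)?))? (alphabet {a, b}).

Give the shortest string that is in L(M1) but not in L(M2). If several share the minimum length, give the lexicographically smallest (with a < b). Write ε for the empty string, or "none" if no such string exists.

The string ab is accepted by M1 but not by M2.
No shorter string lies in the difference, and ab is the lexicographically first length-2 string in L(M1) \ L(M2).

ab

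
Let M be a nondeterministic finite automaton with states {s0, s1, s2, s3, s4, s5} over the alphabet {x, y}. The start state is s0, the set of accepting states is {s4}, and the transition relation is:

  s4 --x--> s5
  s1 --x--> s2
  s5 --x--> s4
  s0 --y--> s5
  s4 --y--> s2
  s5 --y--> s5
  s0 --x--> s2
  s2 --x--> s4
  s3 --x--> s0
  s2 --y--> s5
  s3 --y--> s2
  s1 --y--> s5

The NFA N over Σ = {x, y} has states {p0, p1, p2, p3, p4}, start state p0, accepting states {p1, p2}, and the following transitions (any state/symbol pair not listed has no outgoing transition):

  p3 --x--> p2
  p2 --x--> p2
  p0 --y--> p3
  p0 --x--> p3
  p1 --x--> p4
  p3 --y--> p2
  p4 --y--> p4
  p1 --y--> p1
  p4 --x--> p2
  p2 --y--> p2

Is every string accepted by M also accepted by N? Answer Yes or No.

Exploring the product automaton M × N from the start pair (s0, p0), following both machines on each input symbol, reaches 6 state pairs: (s0, p0), (s2, p3), (s5, p3), (s4, p2), (s5, p2), (s2, p2).
M accepts in {s4} and N accepts in {p1, p2}. The reachable pairs whose M-component is accepting are (s4, p2); in each of them the N-component is accepting too, so the product for L(M) \ L(N) (M-component accepting, N-component rejecting) has no reachable accepting pair and the difference is empty.
Hence every string in L(M) is also in L(N).

Yes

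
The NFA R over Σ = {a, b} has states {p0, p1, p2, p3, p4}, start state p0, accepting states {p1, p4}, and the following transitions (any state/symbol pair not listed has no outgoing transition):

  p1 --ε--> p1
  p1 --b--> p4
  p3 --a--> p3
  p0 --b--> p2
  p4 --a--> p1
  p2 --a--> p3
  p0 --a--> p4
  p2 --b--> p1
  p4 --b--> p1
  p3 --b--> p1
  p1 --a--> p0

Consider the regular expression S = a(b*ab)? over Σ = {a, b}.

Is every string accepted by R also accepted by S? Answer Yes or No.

No

The string aa is in L(R) but not in L(S).
So L(R) ⊄ L(S).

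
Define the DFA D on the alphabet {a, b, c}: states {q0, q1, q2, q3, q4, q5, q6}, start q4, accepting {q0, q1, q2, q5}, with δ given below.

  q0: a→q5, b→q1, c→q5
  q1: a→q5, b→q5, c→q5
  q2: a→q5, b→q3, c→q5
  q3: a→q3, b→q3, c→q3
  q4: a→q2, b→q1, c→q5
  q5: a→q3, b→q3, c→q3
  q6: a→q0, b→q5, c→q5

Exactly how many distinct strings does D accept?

The useful subgraph on states {q1, q2, q4, q5} is acyclic, so L(D) is finite; the longest accepting path visits 3 useful states, giving maximum string length 2.
Counting accepting paths from q4 by length: 3 of length 1, 5 of length 2. Total 8.

8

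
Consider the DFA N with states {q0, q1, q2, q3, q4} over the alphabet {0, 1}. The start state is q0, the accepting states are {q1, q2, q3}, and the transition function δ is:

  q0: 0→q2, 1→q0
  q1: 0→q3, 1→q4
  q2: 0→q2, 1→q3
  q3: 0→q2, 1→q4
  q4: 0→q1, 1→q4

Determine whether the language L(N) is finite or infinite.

State q0 is reachable from the start and can reach an accepting state, and it lies on the cycle q0 → q0.
Traversing that cycle any number of times yields accepted strings of unbounded length, so the language is infinite.

infinite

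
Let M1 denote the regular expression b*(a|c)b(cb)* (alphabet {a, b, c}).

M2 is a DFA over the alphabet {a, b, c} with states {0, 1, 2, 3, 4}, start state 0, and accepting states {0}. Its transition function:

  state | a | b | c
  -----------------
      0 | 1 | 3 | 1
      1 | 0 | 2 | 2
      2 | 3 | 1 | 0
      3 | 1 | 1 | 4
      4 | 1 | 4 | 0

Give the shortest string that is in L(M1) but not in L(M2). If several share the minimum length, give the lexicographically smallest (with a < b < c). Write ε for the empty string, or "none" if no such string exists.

ab

The string ab is accepted by M1 but not by M2.
No shorter string lies in the difference, and ab is the lexicographically first length-2 string in L(M1) \ L(M2).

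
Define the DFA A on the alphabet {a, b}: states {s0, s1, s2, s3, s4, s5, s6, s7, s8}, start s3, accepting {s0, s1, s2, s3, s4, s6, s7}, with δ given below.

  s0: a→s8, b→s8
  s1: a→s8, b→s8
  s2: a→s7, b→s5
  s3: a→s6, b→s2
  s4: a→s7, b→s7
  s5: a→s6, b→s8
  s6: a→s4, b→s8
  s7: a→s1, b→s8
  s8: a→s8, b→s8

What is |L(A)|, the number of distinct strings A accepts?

The useful subgraph on states {s1, s2, s3, s4, s5, s6, s7} is acyclic, so L(A) is finite; the longest accepting path visits 7 useful states, giving maximum string length 6.
Counting accepting paths from s3 by length: 1 of length 0, 2 of length 1, 2 of length 2, 4 of length 3, 3 of length 4, 2 of length 5, 2 of length 6. Total 16.

16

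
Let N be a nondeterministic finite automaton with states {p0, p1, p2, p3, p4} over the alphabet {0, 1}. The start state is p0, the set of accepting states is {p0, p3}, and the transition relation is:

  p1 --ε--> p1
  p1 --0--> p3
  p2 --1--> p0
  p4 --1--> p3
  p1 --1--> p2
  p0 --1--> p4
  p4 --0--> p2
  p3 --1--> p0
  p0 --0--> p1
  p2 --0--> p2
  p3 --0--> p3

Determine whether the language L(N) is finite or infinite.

infinite

State p0 is reachable from the start and can reach an accepting state, and it lies on the cycle p0 → p1 → p2 → p0.
Traversing that cycle any number of times yields accepted strings of unbounded length, so the language is infinite.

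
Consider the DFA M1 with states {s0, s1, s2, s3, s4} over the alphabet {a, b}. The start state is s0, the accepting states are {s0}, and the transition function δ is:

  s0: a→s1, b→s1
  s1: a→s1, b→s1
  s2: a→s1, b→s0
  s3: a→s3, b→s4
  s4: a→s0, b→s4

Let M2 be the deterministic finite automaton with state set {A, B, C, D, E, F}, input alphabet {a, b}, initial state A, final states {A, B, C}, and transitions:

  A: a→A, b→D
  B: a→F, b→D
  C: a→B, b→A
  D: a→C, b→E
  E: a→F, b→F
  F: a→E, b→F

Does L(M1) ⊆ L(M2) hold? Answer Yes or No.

Yes

Exploring the product automaton M1 × M2 from the start pair (s0, A), following both machines on each input symbol, reaches 7 state pairs: (s0, A), (s1, A), (s1, D), (s1, C), (s1, E), (s1, B), (s1, F).
M1 accepts in {s0} and M2 accepts in {A, B, C}. The reachable pairs whose M1-component is accepting are (s0, A); in each of them the M2-component is accepting too, so the product for L(M1) \ L(M2) (M1-component accepting, M2-component rejecting) has no reachable accepting pair and the difference is empty.
Hence every string in L(M1) is also in L(M2).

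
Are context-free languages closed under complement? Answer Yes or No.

CFLs are closed under union, so if they were also closed under complement they would be closed under intersection by De Morgan (L₁ ∩ L₂ is the complement of the union of the complements). But {aⁿbⁿcᵐ} ∩ {aᵐbⁿcⁿ} = {aⁿbⁿcⁿ} is not context-free although both operands are.

No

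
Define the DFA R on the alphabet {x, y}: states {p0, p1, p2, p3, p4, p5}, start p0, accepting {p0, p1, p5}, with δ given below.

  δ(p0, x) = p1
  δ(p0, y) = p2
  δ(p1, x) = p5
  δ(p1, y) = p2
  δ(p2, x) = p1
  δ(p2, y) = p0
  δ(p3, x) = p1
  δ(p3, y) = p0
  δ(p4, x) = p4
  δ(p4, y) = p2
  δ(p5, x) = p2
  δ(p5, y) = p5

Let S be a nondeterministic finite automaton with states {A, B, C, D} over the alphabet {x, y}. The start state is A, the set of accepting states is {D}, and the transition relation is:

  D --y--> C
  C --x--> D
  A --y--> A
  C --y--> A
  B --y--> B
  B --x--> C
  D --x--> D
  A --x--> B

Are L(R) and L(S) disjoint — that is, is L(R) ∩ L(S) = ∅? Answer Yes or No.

The string xxxx is accepted by both R and S.
Hence L(R) ∩ L(S) ≠ ∅.

No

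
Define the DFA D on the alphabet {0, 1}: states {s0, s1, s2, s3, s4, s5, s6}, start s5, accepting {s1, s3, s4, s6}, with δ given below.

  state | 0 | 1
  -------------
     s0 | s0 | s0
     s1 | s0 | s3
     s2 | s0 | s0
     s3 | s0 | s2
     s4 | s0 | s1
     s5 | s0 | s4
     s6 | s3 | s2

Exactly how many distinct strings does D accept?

3

The useful subgraph on states {s1, s3, s4, s5} is acyclic, so L(D) is finite; the longest accepting path visits 4 useful states, giving maximum string length 3.
Counting accepting paths from s5 by length: 1 of length 1, 1 of length 2, 1 of length 3. Total 3.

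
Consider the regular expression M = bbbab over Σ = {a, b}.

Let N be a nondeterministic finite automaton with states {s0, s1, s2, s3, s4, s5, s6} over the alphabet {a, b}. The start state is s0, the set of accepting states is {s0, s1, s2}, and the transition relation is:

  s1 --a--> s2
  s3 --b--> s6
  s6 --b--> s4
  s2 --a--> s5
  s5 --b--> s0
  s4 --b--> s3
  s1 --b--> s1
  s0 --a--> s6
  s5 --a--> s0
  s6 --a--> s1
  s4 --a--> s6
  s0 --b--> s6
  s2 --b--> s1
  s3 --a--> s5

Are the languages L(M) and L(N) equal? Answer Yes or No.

The empty string ε is accepted by N but rejected by M.
So L(M) ≠ L(N).

No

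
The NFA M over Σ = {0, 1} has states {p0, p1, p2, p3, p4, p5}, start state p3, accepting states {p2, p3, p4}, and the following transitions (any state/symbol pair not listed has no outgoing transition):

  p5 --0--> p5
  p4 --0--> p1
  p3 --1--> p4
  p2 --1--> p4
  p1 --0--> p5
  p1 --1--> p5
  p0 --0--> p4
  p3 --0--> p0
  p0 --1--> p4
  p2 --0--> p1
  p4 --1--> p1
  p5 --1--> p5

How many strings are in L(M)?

The useful subgraph on states {p0, p3, p4} is acyclic, so L(M) is finite; the longest accepting path visits 3 useful states, giving maximum string length 2.
Counting accepting paths from p3 by length: 1 of length 0, 1 of length 1, 2 of length 2. Total 4.

4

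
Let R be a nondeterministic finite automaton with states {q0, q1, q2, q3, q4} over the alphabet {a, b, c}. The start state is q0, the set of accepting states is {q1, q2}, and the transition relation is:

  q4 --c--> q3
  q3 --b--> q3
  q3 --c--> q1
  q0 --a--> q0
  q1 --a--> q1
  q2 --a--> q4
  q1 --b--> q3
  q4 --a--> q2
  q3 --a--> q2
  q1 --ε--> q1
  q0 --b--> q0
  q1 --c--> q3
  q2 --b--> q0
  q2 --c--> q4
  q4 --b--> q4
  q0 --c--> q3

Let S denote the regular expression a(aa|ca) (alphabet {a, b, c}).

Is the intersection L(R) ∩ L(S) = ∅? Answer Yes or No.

No

The string aca is accepted by both R and S.
Hence L(R) ∩ L(S) ≠ ∅.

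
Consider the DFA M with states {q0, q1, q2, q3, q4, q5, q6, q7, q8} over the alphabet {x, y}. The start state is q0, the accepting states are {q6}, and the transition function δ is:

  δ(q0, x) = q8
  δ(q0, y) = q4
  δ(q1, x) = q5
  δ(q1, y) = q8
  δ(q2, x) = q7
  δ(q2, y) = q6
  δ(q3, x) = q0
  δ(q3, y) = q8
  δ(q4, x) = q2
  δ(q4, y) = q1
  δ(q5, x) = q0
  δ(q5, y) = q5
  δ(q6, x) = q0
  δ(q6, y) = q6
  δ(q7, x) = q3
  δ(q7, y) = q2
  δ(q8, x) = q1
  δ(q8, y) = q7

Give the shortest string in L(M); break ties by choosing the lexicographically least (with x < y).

yxy

A breadth-first search from q0 reaches an accepting state first via the path q0 → q4 → q2 → q6 on input yxy.
No string of length < 3 is accepted (BFS exhausts all shorter strings without reaching an accepting state), and yxy is the lexicographically least accepting string of length 3.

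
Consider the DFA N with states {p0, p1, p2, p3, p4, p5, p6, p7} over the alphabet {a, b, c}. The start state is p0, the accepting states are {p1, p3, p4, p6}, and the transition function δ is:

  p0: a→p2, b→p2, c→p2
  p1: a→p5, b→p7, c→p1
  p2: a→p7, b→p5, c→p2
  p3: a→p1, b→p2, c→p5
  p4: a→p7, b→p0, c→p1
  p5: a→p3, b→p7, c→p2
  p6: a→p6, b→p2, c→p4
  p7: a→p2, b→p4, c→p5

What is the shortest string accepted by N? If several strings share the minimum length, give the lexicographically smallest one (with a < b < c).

A breadth-first search from p0 reaches an accepting state first via the path p0 → p2 → p7 → p4 on input aab.
No string of length < 3 is accepted (BFS exhausts all shorter strings without reaching an accepting state), and aab is the lexicographically least accepting string of length 3.

aab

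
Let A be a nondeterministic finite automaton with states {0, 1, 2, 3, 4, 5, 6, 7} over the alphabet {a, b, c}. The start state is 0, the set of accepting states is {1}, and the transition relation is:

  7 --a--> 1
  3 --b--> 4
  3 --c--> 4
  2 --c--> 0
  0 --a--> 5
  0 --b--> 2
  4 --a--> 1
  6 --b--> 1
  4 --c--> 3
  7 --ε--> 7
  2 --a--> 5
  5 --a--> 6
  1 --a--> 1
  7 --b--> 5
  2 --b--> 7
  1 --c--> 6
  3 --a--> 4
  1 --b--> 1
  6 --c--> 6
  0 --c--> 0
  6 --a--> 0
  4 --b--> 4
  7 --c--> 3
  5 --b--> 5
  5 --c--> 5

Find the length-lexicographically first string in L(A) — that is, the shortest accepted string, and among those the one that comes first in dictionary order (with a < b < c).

A breadth-first search from 0 reaches an accepting state first via the path 0 → 5 → 6 → 1 on input aab.
No string of length < 3 is accepted (BFS exhausts all shorter strings without reaching an accepting state), and aab is the lexicographically least accepting string of length 3.

aab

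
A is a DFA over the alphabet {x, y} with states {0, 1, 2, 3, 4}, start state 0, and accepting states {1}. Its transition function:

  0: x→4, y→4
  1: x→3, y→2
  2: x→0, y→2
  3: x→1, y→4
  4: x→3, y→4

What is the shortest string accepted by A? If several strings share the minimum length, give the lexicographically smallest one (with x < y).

xxx

A breadth-first search from 0 reaches an accepting state first via the path 0 → 4 → 3 → 1 on input xxx.
No string of length < 3 is accepted (BFS exhausts all shorter strings without reaching an accepting state), and xxx is the lexicographically least accepting string of length 3.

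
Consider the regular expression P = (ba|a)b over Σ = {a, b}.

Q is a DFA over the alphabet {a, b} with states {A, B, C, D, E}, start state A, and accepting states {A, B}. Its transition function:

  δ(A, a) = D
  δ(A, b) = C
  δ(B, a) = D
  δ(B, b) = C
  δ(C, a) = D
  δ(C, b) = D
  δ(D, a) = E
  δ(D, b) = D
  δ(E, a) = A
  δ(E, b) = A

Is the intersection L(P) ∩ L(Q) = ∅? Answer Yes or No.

Converting the expression P to a DFA (subset construction, then merging equivalent states) gives the minimal DFA with states {p0, p1, p2, p3, p4}, start state p0, accepting states {p4} and transitions p0: a→p1, b→p2; p1: a→p3, b→p4; p2: a→p1, b→p3; p3: a→p3, b→p3; p4: a→p3, b→p3.
Exploring the product automaton P × Q from the start pair (p0, A), following both machines on each input symbol, reaches 8 state pairs: (p0, A), (p1, D), (p2, C), (p3, E), (p4, D), (p3, D), (p3, A), (p3, C).
P accepts in {p4} and Q accepts in {A, B}; no reachable pair has both components accepting, so no string drives both machines to acceptance simultaneously and L(P) ∩ L(Q) = ∅.
So no string is accepted by both, and the intersection is empty.

Yes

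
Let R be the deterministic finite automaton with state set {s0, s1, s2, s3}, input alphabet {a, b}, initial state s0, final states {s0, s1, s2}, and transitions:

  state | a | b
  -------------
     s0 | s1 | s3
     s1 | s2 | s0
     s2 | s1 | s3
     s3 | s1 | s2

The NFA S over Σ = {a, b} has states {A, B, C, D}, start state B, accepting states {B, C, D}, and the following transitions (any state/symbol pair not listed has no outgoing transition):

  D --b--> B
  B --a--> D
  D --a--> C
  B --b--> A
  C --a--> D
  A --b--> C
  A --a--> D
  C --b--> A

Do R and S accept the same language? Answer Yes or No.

Exploring the product automaton R × S from the start pair (s0, B), following both machines on each input symbol, reaches 4 state pairs: (s0, B), (s1, D), (s3, A), (s2, C).
R accepts in {s0, s1, s2} and S accepts in {B, C, D}. In every reachable pair the two components are either both accepting — (s0, B), (s1, D), (s2, C) — or both non-accepting, so no string is accepted by exactly one of the machines: L(R) \ L(S) and L(S) \ L(R) are both empty.
Hence every string is accepted by R iff it is accepted by S, and the two languages coincide.

Yes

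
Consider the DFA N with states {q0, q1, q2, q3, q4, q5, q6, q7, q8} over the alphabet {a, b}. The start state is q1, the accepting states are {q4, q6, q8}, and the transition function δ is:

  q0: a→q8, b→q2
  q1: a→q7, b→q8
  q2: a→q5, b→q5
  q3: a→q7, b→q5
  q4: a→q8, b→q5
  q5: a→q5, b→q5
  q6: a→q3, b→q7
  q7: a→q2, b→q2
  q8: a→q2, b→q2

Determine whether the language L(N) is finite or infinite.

The useful states (reachable from q1 and able to reach an accepting state) are {q1, q8}.
Restricted to these states the transition graph has no cycle, so every accepting path has bounded length and L is finite.

finite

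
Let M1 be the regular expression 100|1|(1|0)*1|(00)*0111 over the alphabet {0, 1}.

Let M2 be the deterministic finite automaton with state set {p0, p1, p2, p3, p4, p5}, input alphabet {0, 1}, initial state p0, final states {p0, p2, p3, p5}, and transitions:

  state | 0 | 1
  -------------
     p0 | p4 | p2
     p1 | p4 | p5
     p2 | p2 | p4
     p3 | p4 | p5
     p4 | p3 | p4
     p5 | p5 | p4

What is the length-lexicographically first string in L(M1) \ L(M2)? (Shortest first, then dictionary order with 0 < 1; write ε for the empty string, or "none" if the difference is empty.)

The string 01 is accepted by M1 but not by M2.
No shorter string lies in the difference, and 01 is the lexicographically first length-2 string in L(M1) \ L(M2).

01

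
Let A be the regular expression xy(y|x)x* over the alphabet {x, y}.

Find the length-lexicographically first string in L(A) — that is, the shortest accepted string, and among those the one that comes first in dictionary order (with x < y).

xyx

By inspection of the expression, no string of length less than 3 matches, and xyx is the lexicographically first match of length 3.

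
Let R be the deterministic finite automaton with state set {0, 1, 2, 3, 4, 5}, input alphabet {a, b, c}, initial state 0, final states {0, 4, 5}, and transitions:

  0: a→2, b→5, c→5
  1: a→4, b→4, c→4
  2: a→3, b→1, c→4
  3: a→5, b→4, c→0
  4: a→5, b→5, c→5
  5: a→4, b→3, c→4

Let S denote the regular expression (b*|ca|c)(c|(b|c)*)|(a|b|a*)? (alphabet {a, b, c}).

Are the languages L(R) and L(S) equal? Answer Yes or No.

The string ac is accepted by R but rejected by S.
So L(R) ≠ L(S).

No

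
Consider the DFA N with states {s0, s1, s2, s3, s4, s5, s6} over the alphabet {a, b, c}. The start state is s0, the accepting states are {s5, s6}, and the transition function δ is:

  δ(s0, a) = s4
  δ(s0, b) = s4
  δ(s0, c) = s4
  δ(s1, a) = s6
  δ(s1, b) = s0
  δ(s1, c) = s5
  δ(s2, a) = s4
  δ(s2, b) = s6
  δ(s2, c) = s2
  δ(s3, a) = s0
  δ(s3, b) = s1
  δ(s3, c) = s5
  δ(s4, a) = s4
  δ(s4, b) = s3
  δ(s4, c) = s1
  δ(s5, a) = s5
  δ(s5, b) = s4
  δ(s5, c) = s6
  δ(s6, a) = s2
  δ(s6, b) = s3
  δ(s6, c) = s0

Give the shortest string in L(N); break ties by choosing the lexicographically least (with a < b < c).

abc

A breadth-first search from s0 reaches an accepting state first via the path s0 → s4 → s3 → s5 on input abc.
No string of length < 3 is accepted (BFS exhausts all shorter strings without reaching an accepting state), and abc is the lexicographically least accepting string of length 3.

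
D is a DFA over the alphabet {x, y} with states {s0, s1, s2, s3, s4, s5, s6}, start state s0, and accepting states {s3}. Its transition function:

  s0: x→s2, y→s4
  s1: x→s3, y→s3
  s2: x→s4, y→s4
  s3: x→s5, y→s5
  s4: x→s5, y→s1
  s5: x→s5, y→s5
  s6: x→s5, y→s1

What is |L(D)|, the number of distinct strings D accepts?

The useful subgraph on states {s0, s1, s2, s3, s4} is acyclic, so L(D) is finite; the longest accepting path visits 5 useful states, giving maximum string length 4.
Counting accepting paths from s0 by length: 2 of length 3, 4 of length 4. Total 6.

6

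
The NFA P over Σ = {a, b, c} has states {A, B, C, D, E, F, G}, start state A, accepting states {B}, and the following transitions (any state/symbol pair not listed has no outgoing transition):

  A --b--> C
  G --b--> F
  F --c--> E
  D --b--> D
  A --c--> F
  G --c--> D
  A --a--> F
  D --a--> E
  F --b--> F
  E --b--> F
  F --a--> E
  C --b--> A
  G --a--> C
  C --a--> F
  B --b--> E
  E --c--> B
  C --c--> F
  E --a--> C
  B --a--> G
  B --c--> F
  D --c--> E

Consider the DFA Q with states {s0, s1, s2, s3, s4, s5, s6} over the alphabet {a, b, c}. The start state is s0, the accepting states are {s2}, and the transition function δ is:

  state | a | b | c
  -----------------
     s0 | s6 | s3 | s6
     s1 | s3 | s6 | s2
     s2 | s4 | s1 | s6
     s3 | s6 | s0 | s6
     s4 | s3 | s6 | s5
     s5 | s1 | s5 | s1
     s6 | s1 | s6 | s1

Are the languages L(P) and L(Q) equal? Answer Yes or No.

Exploring the product automaton P × Q from the start pair (A, s0), following both machines on each input symbol, reaches 7 state pairs: (A, s0), (F, s6), (C, s3), (E, s1), (B, s2), (G, s4), (D, s5).
P accepts in {B} and Q accepts in {s2}. In every reachable pair the two components are either both accepting — (B, s2) — or both non-accepting, so no string is accepted by exactly one of the machines: L(P) \ L(Q) and L(Q) \ L(P) are both empty.
Hence every string is accepted by P iff it is accepted by Q, and the two languages coincide.

Yes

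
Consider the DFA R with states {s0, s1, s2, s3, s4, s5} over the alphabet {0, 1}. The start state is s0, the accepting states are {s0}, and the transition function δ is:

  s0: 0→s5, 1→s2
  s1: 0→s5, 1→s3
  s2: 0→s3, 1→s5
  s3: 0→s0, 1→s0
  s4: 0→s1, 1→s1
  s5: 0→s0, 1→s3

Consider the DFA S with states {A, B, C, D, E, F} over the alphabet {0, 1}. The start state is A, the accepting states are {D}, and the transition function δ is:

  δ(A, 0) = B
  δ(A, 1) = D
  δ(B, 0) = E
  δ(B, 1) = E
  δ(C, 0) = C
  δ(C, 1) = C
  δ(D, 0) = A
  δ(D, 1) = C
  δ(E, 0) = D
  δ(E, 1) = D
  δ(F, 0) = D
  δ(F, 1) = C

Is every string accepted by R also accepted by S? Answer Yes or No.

No

The empty string ε is in L(R) but not in L(S).
So L(R) ⊄ L(S).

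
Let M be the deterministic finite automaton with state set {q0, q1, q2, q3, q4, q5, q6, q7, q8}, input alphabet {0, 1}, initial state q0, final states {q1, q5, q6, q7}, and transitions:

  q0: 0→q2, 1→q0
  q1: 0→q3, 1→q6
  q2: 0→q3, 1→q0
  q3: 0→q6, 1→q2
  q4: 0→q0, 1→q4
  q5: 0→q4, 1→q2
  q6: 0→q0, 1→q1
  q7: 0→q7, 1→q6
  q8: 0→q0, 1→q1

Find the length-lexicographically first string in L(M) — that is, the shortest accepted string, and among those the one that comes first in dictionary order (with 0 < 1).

000

A breadth-first search from q0 reaches an accepting state first via the path q0 → q2 → q3 → q6 on input 000.
No string of length < 3 is accepted (BFS exhausts all shorter strings without reaching an accepting state), and 000 is the lexicographically least accepting string of length 3.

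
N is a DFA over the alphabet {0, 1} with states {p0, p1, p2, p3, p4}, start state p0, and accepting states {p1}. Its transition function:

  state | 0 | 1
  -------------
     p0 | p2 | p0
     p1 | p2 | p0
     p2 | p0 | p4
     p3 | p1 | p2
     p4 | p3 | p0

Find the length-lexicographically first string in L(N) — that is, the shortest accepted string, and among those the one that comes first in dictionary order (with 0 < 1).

0100

A breadth-first search from p0 reaches an accepting state first via the path p0 → p2 → p4 → p3 → p1 on input 0100.
No string of length < 4 is accepted (BFS exhausts all shorter strings without reaching an accepting state), and 0100 is the lexicographically least accepting string of length 4.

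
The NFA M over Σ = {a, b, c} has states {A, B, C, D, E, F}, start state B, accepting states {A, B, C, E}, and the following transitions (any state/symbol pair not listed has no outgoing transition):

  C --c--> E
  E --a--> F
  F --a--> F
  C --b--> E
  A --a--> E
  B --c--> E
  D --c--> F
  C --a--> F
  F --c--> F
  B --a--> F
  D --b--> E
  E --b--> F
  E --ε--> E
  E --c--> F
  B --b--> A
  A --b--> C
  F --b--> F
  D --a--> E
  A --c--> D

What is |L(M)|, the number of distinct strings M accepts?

The useful subgraph on states {A, B, C, D, E} is acyclic, so L(M) is finite; the longest accepting path visits 4 useful states, giving maximum string length 3.
Counting accepting paths from B by length: 1 of length 0, 2 of length 1, 2 of length 2, 4 of length 3. Total 9.

9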